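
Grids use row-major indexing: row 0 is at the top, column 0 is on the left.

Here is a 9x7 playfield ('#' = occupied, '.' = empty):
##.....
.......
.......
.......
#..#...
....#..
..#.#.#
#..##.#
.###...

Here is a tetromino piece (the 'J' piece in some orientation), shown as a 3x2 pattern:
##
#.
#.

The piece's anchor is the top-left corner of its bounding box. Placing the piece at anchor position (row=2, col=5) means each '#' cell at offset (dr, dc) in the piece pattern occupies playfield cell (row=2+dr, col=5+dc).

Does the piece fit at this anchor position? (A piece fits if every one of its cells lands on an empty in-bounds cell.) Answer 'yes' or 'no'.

Answer: yes

Derivation:
Check each piece cell at anchor (2, 5):
  offset (0,0) -> (2,5): empty -> OK
  offset (0,1) -> (2,6): empty -> OK
  offset (1,0) -> (3,5): empty -> OK
  offset (2,0) -> (4,5): empty -> OK
All cells valid: yes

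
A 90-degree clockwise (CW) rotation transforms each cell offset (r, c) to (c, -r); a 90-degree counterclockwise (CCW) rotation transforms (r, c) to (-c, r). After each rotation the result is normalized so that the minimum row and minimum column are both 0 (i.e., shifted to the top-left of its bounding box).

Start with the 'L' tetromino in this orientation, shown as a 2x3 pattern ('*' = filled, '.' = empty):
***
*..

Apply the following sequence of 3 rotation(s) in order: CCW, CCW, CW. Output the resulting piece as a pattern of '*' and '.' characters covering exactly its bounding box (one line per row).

Start:
***
*..
After rotation 1 (CCW):
*.
*.
**
After rotation 2 (CCW):
..*
***
After rotation 3 (CW):
*.
*.
**

Answer: *.
*.
**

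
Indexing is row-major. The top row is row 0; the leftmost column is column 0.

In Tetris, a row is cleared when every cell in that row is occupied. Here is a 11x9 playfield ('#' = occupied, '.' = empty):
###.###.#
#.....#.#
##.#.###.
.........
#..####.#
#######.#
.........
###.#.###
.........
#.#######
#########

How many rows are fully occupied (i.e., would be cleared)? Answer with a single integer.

Check each row:
  row 0: 2 empty cells -> not full
  row 1: 6 empty cells -> not full
  row 2: 3 empty cells -> not full
  row 3: 9 empty cells -> not full
  row 4: 3 empty cells -> not full
  row 5: 1 empty cell -> not full
  row 6: 9 empty cells -> not full
  row 7: 2 empty cells -> not full
  row 8: 9 empty cells -> not full
  row 9: 1 empty cell -> not full
  row 10: 0 empty cells -> FULL (clear)
Total rows cleared: 1

Answer: 1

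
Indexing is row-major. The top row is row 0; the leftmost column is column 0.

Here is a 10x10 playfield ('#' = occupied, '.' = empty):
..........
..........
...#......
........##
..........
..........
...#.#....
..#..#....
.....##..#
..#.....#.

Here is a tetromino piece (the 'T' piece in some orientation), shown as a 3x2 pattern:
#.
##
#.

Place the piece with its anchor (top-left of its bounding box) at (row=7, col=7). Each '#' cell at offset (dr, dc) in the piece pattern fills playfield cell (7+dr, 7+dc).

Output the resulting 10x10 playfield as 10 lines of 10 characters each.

Fill (7+0,7+0) = (7,7)
Fill (7+1,7+0) = (8,7)
Fill (7+1,7+1) = (8,8)
Fill (7+2,7+0) = (9,7)

Answer: ..........
..........
...#......
........##
..........
..........
...#.#....
..#..#.#..
.....#####
..#....##.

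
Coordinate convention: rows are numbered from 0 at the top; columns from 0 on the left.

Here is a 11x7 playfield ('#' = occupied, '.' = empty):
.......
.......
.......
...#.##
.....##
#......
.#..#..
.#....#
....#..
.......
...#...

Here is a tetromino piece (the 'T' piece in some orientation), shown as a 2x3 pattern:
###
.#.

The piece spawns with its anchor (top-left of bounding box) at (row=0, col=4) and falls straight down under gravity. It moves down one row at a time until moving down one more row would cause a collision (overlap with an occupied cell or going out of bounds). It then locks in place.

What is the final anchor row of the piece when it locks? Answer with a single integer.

Spawn at (row=0, col=4). Try each row:
  row 0: fits
  row 1: fits
  row 2: blocked -> lock at row 1

Answer: 1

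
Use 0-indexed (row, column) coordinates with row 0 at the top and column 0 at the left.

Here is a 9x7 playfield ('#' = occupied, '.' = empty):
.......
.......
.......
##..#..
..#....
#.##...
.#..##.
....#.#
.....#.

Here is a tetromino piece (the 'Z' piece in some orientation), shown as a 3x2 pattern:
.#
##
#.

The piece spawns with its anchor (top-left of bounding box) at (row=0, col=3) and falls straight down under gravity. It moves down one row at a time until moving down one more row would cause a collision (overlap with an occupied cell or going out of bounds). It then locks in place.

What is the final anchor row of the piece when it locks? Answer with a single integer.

Spawn at (row=0, col=3). Try each row:
  row 0: fits
  row 1: fits
  row 2: blocked -> lock at row 1

Answer: 1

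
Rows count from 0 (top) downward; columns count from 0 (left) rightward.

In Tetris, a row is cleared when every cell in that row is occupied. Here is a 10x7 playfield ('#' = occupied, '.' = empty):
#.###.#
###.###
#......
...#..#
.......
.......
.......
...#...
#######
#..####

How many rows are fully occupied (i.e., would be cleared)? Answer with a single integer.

Answer: 1

Derivation:
Check each row:
  row 0: 2 empty cells -> not full
  row 1: 1 empty cell -> not full
  row 2: 6 empty cells -> not full
  row 3: 5 empty cells -> not full
  row 4: 7 empty cells -> not full
  row 5: 7 empty cells -> not full
  row 6: 7 empty cells -> not full
  row 7: 6 empty cells -> not full
  row 8: 0 empty cells -> FULL (clear)
  row 9: 2 empty cells -> not full
Total rows cleared: 1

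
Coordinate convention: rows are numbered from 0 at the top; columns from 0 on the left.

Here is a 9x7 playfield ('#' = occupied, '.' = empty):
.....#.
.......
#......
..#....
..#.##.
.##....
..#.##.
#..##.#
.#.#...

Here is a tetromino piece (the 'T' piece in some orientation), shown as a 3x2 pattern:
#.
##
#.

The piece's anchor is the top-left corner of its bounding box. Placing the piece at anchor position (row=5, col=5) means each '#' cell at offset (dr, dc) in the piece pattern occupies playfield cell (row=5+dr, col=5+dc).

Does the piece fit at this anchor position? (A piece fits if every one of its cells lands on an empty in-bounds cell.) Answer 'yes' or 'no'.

Check each piece cell at anchor (5, 5):
  offset (0,0) -> (5,5): empty -> OK
  offset (1,0) -> (6,5): occupied ('#') -> FAIL
  offset (1,1) -> (6,6): empty -> OK
  offset (2,0) -> (7,5): empty -> OK
All cells valid: no

Answer: no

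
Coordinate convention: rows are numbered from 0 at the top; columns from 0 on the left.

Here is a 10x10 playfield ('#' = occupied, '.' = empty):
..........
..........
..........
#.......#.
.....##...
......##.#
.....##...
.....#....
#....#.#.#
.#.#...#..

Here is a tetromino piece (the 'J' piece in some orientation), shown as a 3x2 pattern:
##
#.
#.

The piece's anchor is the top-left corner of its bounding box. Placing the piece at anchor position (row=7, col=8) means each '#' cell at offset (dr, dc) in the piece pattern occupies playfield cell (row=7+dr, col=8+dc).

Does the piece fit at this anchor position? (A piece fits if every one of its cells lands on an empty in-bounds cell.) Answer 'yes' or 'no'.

Answer: yes

Derivation:
Check each piece cell at anchor (7, 8):
  offset (0,0) -> (7,8): empty -> OK
  offset (0,1) -> (7,9): empty -> OK
  offset (1,0) -> (8,8): empty -> OK
  offset (2,0) -> (9,8): empty -> OK
All cells valid: yes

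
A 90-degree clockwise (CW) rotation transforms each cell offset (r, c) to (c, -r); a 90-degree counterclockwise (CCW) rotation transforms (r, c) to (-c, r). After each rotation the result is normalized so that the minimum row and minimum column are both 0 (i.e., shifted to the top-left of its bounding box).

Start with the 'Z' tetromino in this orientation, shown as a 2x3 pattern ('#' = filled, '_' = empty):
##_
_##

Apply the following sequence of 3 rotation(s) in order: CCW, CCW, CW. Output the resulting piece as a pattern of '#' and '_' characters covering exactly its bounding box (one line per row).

Start:
##_
_##
After rotation 1 (CCW):
_#
##
#_
After rotation 2 (CCW):
##_
_##
After rotation 3 (CW):
_#
##
#_

Answer: _#
##
#_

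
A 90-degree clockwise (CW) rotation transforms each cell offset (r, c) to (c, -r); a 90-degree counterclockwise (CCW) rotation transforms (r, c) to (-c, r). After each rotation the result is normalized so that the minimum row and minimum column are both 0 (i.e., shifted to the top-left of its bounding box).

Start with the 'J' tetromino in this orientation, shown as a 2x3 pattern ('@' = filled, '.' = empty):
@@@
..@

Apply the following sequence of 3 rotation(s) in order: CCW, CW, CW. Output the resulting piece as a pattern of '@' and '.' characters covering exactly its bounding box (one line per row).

Answer: .@
.@
@@

Derivation:
Start:
@@@
..@
After rotation 1 (CCW):
@@
@.
@.
After rotation 2 (CW):
@@@
..@
After rotation 3 (CW):
.@
.@
@@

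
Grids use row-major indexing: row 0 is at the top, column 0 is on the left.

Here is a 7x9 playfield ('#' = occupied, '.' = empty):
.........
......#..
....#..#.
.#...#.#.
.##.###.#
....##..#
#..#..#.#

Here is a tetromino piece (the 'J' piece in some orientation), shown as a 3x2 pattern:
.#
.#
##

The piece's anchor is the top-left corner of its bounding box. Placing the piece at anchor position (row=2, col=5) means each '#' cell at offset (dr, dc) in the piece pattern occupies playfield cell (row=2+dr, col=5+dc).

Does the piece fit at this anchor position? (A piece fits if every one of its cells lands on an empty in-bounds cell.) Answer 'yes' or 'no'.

Check each piece cell at anchor (2, 5):
  offset (0,1) -> (2,6): empty -> OK
  offset (1,1) -> (3,6): empty -> OK
  offset (2,0) -> (4,5): occupied ('#') -> FAIL
  offset (2,1) -> (4,6): occupied ('#') -> FAIL
All cells valid: no

Answer: no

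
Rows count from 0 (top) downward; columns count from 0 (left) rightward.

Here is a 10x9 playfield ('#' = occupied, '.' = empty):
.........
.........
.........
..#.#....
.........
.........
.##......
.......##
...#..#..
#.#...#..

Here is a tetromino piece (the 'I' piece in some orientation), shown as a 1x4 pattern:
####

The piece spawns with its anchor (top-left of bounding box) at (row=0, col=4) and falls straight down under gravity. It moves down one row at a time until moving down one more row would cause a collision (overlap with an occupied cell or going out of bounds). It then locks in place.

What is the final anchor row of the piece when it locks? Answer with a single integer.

Spawn at (row=0, col=4). Try each row:
  row 0: fits
  row 1: fits
  row 2: fits
  row 3: blocked -> lock at row 2

Answer: 2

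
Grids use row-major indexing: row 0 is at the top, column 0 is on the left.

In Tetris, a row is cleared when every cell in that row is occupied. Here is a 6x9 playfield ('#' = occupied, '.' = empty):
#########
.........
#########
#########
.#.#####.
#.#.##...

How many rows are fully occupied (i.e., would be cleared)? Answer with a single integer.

Check each row:
  row 0: 0 empty cells -> FULL (clear)
  row 1: 9 empty cells -> not full
  row 2: 0 empty cells -> FULL (clear)
  row 3: 0 empty cells -> FULL (clear)
  row 4: 3 empty cells -> not full
  row 5: 5 empty cells -> not full
Total rows cleared: 3

Answer: 3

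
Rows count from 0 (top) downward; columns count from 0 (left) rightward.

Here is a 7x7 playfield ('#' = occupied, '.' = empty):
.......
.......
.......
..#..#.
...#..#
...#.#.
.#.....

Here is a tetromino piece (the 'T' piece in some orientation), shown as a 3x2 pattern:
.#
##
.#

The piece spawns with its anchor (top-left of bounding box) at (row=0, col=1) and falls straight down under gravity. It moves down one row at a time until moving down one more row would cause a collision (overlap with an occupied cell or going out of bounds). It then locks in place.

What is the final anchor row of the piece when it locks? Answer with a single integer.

Spawn at (row=0, col=1). Try each row:
  row 0: fits
  row 1: blocked -> lock at row 0

Answer: 0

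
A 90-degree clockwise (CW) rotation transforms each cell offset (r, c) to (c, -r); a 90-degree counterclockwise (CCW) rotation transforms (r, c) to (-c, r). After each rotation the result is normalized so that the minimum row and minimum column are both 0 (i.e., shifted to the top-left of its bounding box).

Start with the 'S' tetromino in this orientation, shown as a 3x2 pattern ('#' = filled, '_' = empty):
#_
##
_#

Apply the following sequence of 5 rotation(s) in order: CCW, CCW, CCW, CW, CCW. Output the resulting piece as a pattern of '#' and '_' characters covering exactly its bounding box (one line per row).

Start:
#_
##
_#
After rotation 1 (CCW):
_##
##_
After rotation 2 (CCW):
#_
##
_#
After rotation 3 (CCW):
_##
##_
After rotation 4 (CW):
#_
##
_#
After rotation 5 (CCW):
_##
##_

Answer: _##
##_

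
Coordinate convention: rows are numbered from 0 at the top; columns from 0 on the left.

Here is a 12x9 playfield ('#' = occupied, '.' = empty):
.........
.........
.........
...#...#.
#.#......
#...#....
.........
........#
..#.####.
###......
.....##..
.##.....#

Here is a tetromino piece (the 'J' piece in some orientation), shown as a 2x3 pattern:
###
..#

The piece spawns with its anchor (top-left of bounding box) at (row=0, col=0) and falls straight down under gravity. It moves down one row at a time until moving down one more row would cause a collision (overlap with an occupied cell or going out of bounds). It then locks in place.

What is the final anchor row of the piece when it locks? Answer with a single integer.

Spawn at (row=0, col=0). Try each row:
  row 0: fits
  row 1: fits
  row 2: fits
  row 3: blocked -> lock at row 2

Answer: 2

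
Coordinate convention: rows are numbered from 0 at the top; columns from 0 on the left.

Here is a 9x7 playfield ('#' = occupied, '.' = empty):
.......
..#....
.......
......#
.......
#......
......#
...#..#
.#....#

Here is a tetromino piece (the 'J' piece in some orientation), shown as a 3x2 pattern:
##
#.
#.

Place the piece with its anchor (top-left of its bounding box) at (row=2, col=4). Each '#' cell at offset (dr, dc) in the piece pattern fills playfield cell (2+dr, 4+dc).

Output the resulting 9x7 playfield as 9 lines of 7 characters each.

Answer: .......
..#....
....##.
....#.#
....#..
#......
......#
...#..#
.#....#

Derivation:
Fill (2+0,4+0) = (2,4)
Fill (2+0,4+1) = (2,5)
Fill (2+1,4+0) = (3,4)
Fill (2+2,4+0) = (4,4)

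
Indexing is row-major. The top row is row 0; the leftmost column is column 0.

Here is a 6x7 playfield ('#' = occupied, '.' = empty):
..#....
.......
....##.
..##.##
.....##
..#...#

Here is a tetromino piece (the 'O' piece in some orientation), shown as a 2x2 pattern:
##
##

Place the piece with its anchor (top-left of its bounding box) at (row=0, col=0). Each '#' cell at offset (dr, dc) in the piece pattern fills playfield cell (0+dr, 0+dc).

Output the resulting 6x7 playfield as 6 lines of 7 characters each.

Fill (0+0,0+0) = (0,0)
Fill (0+0,0+1) = (0,1)
Fill (0+1,0+0) = (1,0)
Fill (0+1,0+1) = (1,1)

Answer: ###....
##.....
....##.
..##.##
.....##
..#...#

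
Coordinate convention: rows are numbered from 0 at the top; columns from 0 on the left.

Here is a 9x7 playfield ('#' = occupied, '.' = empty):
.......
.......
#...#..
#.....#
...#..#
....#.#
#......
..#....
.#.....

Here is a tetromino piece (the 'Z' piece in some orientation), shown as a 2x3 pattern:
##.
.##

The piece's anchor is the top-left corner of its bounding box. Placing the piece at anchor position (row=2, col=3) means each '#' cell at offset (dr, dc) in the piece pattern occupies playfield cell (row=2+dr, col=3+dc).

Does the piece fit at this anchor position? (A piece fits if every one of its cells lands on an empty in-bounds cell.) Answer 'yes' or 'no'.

Check each piece cell at anchor (2, 3):
  offset (0,0) -> (2,3): empty -> OK
  offset (0,1) -> (2,4): occupied ('#') -> FAIL
  offset (1,1) -> (3,4): empty -> OK
  offset (1,2) -> (3,5): empty -> OK
All cells valid: no

Answer: no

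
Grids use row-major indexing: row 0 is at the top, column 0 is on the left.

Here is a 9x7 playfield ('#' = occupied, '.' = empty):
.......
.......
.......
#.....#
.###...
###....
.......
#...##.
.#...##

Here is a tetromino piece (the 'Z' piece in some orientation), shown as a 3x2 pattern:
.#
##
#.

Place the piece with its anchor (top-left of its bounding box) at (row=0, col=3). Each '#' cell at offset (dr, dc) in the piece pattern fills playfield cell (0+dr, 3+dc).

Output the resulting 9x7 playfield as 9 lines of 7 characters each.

Fill (0+0,3+1) = (0,4)
Fill (0+1,3+0) = (1,3)
Fill (0+1,3+1) = (1,4)
Fill (0+2,3+0) = (2,3)

Answer: ....#..
...##..
...#...
#.....#
.###...
###....
.......
#...##.
.#...##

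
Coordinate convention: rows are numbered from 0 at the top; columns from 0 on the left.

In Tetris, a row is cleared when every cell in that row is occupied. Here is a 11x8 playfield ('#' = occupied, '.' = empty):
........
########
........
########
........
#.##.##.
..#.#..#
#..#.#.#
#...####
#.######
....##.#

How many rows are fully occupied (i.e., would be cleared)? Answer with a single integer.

Answer: 2

Derivation:
Check each row:
  row 0: 8 empty cells -> not full
  row 1: 0 empty cells -> FULL (clear)
  row 2: 8 empty cells -> not full
  row 3: 0 empty cells -> FULL (clear)
  row 4: 8 empty cells -> not full
  row 5: 3 empty cells -> not full
  row 6: 5 empty cells -> not full
  row 7: 4 empty cells -> not full
  row 8: 3 empty cells -> not full
  row 9: 1 empty cell -> not full
  row 10: 5 empty cells -> not full
Total rows cleared: 2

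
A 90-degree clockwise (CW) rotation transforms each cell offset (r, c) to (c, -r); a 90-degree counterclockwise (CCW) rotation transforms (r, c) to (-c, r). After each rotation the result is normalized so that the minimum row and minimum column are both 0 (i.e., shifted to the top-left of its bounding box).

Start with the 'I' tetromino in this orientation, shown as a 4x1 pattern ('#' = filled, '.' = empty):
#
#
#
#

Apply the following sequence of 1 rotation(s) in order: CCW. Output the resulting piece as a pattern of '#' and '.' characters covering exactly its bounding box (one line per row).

Start:
#
#
#
#
After rotation 1 (CCW):
####

Answer: ####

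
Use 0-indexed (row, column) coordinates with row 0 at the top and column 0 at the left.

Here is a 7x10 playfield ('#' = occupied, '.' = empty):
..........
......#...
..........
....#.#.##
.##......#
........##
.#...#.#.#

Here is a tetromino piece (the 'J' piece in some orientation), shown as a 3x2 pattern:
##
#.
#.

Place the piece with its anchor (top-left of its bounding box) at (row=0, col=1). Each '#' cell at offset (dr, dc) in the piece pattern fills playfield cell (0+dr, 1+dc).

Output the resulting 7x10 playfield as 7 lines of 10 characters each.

Fill (0+0,1+0) = (0,1)
Fill (0+0,1+1) = (0,2)
Fill (0+1,1+0) = (1,1)
Fill (0+2,1+0) = (2,1)

Answer: .##.......
.#....#...
.#........
....#.#.##
.##......#
........##
.#...#.#.#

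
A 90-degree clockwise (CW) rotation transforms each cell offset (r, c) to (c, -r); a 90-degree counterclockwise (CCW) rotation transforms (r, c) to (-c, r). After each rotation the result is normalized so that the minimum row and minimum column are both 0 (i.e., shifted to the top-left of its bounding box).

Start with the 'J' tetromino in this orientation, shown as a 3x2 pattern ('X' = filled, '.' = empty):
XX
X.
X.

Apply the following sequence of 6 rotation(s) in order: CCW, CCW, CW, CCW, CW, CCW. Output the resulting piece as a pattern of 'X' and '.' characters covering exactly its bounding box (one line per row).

Start:
XX
X.
X.
After rotation 1 (CCW):
X..
XXX
After rotation 2 (CCW):
.X
.X
XX
After rotation 3 (CW):
X..
XXX
After rotation 4 (CCW):
.X
.X
XX
After rotation 5 (CW):
X..
XXX
After rotation 6 (CCW):
.X
.X
XX

Answer: .X
.X
XX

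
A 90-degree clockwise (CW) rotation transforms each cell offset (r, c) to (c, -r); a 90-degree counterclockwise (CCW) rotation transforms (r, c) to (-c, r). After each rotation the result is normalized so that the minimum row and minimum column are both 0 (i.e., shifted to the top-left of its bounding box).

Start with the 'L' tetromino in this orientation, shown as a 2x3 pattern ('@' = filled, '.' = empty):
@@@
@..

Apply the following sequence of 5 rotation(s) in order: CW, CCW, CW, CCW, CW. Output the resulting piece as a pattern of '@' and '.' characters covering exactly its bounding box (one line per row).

Start:
@@@
@..
After rotation 1 (CW):
@@
.@
.@
After rotation 2 (CCW):
@@@
@..
After rotation 3 (CW):
@@
.@
.@
After rotation 4 (CCW):
@@@
@..
After rotation 5 (CW):
@@
.@
.@

Answer: @@
.@
.@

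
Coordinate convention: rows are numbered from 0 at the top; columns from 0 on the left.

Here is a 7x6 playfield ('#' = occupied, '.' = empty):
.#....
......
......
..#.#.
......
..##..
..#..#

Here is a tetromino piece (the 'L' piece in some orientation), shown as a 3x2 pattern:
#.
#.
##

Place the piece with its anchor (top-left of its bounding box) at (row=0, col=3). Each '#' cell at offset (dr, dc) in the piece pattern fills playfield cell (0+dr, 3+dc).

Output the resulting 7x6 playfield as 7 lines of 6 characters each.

Fill (0+0,3+0) = (0,3)
Fill (0+1,3+0) = (1,3)
Fill (0+2,3+0) = (2,3)
Fill (0+2,3+1) = (2,4)

Answer: .#.#..
...#..
...##.
..#.#.
......
..##..
..#..#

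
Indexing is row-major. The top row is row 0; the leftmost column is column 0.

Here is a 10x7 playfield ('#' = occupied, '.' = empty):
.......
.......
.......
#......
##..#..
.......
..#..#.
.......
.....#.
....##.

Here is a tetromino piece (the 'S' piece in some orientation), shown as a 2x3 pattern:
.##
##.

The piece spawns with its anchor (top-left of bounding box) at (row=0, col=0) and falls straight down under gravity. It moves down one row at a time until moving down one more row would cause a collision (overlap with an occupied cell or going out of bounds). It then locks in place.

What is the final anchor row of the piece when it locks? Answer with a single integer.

Spawn at (row=0, col=0). Try each row:
  row 0: fits
  row 1: fits
  row 2: blocked -> lock at row 1

Answer: 1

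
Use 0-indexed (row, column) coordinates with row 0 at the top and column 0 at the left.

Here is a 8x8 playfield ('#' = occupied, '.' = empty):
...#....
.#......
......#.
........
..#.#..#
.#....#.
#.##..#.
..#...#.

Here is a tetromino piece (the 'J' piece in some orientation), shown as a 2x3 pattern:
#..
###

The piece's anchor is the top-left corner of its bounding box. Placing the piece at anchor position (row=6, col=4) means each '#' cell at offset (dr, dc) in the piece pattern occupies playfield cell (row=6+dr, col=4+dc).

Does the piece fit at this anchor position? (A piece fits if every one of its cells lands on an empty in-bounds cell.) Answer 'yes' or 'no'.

Check each piece cell at anchor (6, 4):
  offset (0,0) -> (6,4): empty -> OK
  offset (1,0) -> (7,4): empty -> OK
  offset (1,1) -> (7,5): empty -> OK
  offset (1,2) -> (7,6): occupied ('#') -> FAIL
All cells valid: no

Answer: no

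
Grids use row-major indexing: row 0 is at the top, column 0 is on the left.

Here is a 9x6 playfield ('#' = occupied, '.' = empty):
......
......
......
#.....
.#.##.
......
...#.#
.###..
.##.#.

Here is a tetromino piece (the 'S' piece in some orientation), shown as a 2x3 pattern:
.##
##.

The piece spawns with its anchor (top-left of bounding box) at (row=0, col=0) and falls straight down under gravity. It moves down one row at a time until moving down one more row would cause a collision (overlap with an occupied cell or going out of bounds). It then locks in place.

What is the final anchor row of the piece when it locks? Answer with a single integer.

Answer: 1

Derivation:
Spawn at (row=0, col=0). Try each row:
  row 0: fits
  row 1: fits
  row 2: blocked -> lock at row 1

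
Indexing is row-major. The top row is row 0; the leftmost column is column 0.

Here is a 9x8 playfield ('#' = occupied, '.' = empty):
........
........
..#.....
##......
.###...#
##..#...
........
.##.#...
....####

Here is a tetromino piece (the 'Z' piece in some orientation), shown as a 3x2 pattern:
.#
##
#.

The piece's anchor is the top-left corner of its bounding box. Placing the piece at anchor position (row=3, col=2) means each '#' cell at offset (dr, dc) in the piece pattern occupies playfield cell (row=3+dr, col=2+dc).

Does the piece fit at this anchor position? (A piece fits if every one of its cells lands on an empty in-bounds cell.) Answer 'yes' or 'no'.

Answer: no

Derivation:
Check each piece cell at anchor (3, 2):
  offset (0,1) -> (3,3): empty -> OK
  offset (1,0) -> (4,2): occupied ('#') -> FAIL
  offset (1,1) -> (4,3): occupied ('#') -> FAIL
  offset (2,0) -> (5,2): empty -> OK
All cells valid: no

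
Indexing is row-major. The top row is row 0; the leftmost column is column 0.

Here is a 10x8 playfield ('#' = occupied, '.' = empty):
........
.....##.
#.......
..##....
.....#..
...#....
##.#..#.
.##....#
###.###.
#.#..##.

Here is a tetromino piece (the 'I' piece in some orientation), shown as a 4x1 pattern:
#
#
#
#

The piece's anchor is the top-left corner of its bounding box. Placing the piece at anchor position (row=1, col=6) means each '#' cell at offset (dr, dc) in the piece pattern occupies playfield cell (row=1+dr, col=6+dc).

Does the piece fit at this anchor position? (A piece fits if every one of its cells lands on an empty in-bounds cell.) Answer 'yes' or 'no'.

Check each piece cell at anchor (1, 6):
  offset (0,0) -> (1,6): occupied ('#') -> FAIL
  offset (1,0) -> (2,6): empty -> OK
  offset (2,0) -> (3,6): empty -> OK
  offset (3,0) -> (4,6): empty -> OK
All cells valid: no

Answer: no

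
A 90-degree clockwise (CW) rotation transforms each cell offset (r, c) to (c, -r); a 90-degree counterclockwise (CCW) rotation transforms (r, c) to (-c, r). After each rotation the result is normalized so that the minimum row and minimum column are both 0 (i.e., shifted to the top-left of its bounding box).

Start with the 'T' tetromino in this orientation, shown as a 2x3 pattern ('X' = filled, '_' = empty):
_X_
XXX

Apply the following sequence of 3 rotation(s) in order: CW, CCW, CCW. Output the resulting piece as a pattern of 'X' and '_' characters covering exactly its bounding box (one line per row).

Start:
_X_
XXX
After rotation 1 (CW):
X_
XX
X_
After rotation 2 (CCW):
_X_
XXX
After rotation 3 (CCW):
_X
XX
_X

Answer: _X
XX
_X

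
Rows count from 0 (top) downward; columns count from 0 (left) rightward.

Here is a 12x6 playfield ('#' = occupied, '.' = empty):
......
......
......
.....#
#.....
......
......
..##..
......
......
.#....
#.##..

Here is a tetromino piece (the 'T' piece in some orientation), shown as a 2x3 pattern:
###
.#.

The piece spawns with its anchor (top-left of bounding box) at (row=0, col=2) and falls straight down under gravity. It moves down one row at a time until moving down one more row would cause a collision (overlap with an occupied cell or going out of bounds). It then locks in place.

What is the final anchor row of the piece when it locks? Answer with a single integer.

Answer: 5

Derivation:
Spawn at (row=0, col=2). Try each row:
  row 0: fits
  row 1: fits
  row 2: fits
  row 3: fits
  row 4: fits
  row 5: fits
  row 6: blocked -> lock at row 5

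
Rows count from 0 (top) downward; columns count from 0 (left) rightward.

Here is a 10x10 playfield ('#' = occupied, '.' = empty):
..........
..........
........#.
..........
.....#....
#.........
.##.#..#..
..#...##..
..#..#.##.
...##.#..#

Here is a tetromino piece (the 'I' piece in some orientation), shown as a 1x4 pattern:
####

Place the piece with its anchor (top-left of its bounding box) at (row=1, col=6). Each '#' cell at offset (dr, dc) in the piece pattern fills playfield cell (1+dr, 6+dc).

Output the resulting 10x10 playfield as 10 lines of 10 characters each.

Answer: ..........
......####
........#.
..........
.....#....
#.........
.##.#..#..
..#...##..
..#..#.##.
...##.#..#

Derivation:
Fill (1+0,6+0) = (1,6)
Fill (1+0,6+1) = (1,7)
Fill (1+0,6+2) = (1,8)
Fill (1+0,6+3) = (1,9)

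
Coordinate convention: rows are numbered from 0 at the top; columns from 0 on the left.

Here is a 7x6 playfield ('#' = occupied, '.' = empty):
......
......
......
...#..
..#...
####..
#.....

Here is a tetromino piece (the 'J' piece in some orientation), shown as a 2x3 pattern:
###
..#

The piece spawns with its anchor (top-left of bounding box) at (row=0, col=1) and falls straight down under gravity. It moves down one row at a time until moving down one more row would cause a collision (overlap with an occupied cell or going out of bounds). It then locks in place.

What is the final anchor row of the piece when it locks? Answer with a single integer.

Spawn at (row=0, col=1). Try each row:
  row 0: fits
  row 1: fits
  row 2: blocked -> lock at row 1

Answer: 1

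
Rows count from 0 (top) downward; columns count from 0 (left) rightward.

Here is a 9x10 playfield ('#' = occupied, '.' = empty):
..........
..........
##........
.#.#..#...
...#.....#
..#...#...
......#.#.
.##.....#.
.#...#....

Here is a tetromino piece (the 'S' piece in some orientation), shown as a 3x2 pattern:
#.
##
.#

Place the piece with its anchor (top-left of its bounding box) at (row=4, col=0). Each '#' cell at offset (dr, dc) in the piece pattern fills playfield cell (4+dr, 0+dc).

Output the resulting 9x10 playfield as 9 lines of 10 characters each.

Answer: ..........
..........
##........
.#.#..#...
#..#.....#
###...#...
.#....#.#.
.##.....#.
.#...#....

Derivation:
Fill (4+0,0+0) = (4,0)
Fill (4+1,0+0) = (5,0)
Fill (4+1,0+1) = (5,1)
Fill (4+2,0+1) = (6,1)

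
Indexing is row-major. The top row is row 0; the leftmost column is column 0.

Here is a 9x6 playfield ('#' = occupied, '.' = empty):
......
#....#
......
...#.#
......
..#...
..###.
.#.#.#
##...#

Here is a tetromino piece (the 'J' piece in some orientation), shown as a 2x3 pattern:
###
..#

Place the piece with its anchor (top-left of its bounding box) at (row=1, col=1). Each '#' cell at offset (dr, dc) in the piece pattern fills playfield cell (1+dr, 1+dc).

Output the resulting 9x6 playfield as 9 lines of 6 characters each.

Answer: ......
####.#
...#..
...#.#
......
..#...
..###.
.#.#.#
##...#

Derivation:
Fill (1+0,1+0) = (1,1)
Fill (1+0,1+1) = (1,2)
Fill (1+0,1+2) = (1,3)
Fill (1+1,1+2) = (2,3)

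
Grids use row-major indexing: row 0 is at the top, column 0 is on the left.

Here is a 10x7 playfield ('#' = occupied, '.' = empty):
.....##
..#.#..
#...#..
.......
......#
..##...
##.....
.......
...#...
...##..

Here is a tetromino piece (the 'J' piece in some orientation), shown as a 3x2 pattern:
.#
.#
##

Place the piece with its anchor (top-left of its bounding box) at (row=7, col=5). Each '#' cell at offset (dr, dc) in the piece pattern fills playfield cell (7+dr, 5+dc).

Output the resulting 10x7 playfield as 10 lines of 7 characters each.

Fill (7+0,5+1) = (7,6)
Fill (7+1,5+1) = (8,6)
Fill (7+2,5+0) = (9,5)
Fill (7+2,5+1) = (9,6)

Answer: .....##
..#.#..
#...#..
.......
......#
..##...
##.....
......#
...#..#
...####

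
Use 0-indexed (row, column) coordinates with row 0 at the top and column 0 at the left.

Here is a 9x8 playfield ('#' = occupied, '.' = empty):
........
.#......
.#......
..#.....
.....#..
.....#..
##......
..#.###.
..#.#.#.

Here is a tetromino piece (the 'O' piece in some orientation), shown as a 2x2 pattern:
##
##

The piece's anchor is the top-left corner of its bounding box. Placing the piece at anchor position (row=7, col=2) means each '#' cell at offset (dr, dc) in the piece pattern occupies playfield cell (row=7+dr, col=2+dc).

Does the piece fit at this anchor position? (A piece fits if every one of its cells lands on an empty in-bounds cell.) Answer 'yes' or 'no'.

Answer: no

Derivation:
Check each piece cell at anchor (7, 2):
  offset (0,0) -> (7,2): occupied ('#') -> FAIL
  offset (0,1) -> (7,3): empty -> OK
  offset (1,0) -> (8,2): occupied ('#') -> FAIL
  offset (1,1) -> (8,3): empty -> OK
All cells valid: no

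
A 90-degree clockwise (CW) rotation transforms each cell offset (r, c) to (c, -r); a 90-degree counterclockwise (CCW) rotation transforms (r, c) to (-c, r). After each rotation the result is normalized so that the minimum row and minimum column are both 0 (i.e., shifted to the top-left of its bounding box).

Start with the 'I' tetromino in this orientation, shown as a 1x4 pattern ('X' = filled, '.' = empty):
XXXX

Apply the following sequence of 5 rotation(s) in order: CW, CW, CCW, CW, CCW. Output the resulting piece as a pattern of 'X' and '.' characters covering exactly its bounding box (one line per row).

Start:
XXXX
After rotation 1 (CW):
X
X
X
X
After rotation 2 (CW):
XXXX
After rotation 3 (CCW):
X
X
X
X
After rotation 4 (CW):
XXXX
After rotation 5 (CCW):
X
X
X
X

Answer: X
X
X
X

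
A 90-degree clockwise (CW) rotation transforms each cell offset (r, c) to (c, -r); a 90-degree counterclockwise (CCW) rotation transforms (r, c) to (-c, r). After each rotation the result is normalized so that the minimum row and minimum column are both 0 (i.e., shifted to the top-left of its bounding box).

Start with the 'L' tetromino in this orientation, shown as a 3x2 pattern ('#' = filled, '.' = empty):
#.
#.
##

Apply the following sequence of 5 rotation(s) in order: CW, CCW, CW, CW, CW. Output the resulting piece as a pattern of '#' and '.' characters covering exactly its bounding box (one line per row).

Start:
#.
#.
##
After rotation 1 (CW):
###
#..
After rotation 2 (CCW):
#.
#.
##
After rotation 3 (CW):
###
#..
After rotation 4 (CW):
##
.#
.#
After rotation 5 (CW):
..#
###

Answer: ..#
###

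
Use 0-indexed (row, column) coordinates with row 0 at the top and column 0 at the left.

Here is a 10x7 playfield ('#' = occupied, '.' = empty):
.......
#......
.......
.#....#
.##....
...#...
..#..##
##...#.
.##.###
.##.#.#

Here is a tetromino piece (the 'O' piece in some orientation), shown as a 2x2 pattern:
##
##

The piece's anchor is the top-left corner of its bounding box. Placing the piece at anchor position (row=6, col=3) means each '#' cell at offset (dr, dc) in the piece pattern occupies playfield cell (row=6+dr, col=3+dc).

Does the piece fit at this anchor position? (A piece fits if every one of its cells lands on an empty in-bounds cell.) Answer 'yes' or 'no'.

Answer: yes

Derivation:
Check each piece cell at anchor (6, 3):
  offset (0,0) -> (6,3): empty -> OK
  offset (0,1) -> (6,4): empty -> OK
  offset (1,0) -> (7,3): empty -> OK
  offset (1,1) -> (7,4): empty -> OK
All cells valid: yes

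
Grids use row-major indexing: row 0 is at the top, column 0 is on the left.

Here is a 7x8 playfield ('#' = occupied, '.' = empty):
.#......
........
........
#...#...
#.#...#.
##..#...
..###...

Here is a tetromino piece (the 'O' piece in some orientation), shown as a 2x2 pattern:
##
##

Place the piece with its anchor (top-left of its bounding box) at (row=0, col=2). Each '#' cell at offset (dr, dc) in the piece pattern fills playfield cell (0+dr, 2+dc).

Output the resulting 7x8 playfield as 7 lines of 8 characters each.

Answer: .###....
..##....
........
#...#...
#.#...#.
##..#...
..###...

Derivation:
Fill (0+0,2+0) = (0,2)
Fill (0+0,2+1) = (0,3)
Fill (0+1,2+0) = (1,2)
Fill (0+1,2+1) = (1,3)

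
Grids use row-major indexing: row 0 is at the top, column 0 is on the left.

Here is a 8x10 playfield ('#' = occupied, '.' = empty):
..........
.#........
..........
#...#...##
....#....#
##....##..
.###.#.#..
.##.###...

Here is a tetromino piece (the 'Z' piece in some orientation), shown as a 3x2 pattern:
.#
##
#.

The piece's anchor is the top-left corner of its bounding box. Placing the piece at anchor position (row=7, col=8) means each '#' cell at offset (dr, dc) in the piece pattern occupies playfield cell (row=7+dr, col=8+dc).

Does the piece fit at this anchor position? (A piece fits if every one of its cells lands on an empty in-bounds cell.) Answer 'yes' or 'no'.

Check each piece cell at anchor (7, 8):
  offset (0,1) -> (7,9): empty -> OK
  offset (1,0) -> (8,8): out of bounds -> FAIL
  offset (1,1) -> (8,9): out of bounds -> FAIL
  offset (2,0) -> (9,8): out of bounds -> FAIL
All cells valid: no

Answer: no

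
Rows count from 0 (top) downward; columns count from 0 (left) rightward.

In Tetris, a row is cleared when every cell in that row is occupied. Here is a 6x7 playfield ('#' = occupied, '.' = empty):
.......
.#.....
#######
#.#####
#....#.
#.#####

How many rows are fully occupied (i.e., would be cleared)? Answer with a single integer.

Answer: 1

Derivation:
Check each row:
  row 0: 7 empty cells -> not full
  row 1: 6 empty cells -> not full
  row 2: 0 empty cells -> FULL (clear)
  row 3: 1 empty cell -> not full
  row 4: 5 empty cells -> not full
  row 5: 1 empty cell -> not full
Total rows cleared: 1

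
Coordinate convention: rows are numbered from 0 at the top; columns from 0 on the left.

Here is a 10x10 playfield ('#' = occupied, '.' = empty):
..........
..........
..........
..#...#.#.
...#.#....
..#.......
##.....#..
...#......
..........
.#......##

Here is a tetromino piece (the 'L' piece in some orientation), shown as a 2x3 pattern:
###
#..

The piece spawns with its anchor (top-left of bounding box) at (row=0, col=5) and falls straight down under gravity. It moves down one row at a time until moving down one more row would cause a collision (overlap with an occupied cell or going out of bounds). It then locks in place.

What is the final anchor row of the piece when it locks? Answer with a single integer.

Answer: 2

Derivation:
Spawn at (row=0, col=5). Try each row:
  row 0: fits
  row 1: fits
  row 2: fits
  row 3: blocked -> lock at row 2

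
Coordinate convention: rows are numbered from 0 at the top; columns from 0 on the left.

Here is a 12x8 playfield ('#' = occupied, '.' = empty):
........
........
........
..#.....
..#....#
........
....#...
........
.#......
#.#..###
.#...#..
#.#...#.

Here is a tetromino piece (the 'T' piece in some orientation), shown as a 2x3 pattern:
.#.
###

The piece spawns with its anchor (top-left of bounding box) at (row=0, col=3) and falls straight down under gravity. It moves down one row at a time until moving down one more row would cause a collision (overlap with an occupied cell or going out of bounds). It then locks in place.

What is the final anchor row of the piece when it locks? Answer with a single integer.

Answer: 4

Derivation:
Spawn at (row=0, col=3). Try each row:
  row 0: fits
  row 1: fits
  row 2: fits
  row 3: fits
  row 4: fits
  row 5: blocked -> lock at row 4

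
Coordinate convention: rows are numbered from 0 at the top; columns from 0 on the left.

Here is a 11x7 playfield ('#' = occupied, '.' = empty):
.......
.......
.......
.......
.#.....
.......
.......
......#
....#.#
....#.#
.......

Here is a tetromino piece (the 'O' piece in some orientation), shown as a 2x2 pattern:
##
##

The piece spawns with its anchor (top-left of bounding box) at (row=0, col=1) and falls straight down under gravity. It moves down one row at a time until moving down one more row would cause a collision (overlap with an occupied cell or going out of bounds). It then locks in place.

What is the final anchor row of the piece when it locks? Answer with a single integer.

Answer: 2

Derivation:
Spawn at (row=0, col=1). Try each row:
  row 0: fits
  row 1: fits
  row 2: fits
  row 3: blocked -> lock at row 2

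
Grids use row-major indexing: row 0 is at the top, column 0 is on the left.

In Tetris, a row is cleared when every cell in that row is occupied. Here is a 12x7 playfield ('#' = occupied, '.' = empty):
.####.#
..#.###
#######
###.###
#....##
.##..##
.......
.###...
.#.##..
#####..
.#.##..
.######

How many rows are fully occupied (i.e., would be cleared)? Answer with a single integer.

Check each row:
  row 0: 2 empty cells -> not full
  row 1: 3 empty cells -> not full
  row 2: 0 empty cells -> FULL (clear)
  row 3: 1 empty cell -> not full
  row 4: 4 empty cells -> not full
  row 5: 3 empty cells -> not full
  row 6: 7 empty cells -> not full
  row 7: 4 empty cells -> not full
  row 8: 4 empty cells -> not full
  row 9: 2 empty cells -> not full
  row 10: 4 empty cells -> not full
  row 11: 1 empty cell -> not full
Total rows cleared: 1

Answer: 1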